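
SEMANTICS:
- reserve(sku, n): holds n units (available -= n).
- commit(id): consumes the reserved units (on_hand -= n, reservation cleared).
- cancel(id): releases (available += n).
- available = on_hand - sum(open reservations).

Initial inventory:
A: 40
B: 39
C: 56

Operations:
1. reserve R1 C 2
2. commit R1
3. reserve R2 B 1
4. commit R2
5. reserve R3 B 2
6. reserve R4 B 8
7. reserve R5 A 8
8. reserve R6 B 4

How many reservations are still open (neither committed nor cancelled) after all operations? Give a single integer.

Step 1: reserve R1 C 2 -> on_hand[A=40 B=39 C=56] avail[A=40 B=39 C=54] open={R1}
Step 2: commit R1 -> on_hand[A=40 B=39 C=54] avail[A=40 B=39 C=54] open={}
Step 3: reserve R2 B 1 -> on_hand[A=40 B=39 C=54] avail[A=40 B=38 C=54] open={R2}
Step 4: commit R2 -> on_hand[A=40 B=38 C=54] avail[A=40 B=38 C=54] open={}
Step 5: reserve R3 B 2 -> on_hand[A=40 B=38 C=54] avail[A=40 B=36 C=54] open={R3}
Step 6: reserve R4 B 8 -> on_hand[A=40 B=38 C=54] avail[A=40 B=28 C=54] open={R3,R4}
Step 7: reserve R5 A 8 -> on_hand[A=40 B=38 C=54] avail[A=32 B=28 C=54] open={R3,R4,R5}
Step 8: reserve R6 B 4 -> on_hand[A=40 B=38 C=54] avail[A=32 B=24 C=54] open={R3,R4,R5,R6}
Open reservations: ['R3', 'R4', 'R5', 'R6'] -> 4

Answer: 4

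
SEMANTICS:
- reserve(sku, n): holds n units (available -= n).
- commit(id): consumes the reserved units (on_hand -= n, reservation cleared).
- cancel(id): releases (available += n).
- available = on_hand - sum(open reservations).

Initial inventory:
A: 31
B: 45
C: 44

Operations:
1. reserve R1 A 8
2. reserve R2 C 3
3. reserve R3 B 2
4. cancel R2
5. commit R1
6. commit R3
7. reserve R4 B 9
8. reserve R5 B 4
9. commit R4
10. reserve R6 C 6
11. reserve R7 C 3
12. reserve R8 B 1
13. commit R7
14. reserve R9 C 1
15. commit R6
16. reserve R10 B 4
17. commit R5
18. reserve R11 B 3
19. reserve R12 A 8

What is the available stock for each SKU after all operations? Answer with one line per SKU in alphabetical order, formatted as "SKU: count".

Step 1: reserve R1 A 8 -> on_hand[A=31 B=45 C=44] avail[A=23 B=45 C=44] open={R1}
Step 2: reserve R2 C 3 -> on_hand[A=31 B=45 C=44] avail[A=23 B=45 C=41] open={R1,R2}
Step 3: reserve R3 B 2 -> on_hand[A=31 B=45 C=44] avail[A=23 B=43 C=41] open={R1,R2,R3}
Step 4: cancel R2 -> on_hand[A=31 B=45 C=44] avail[A=23 B=43 C=44] open={R1,R3}
Step 5: commit R1 -> on_hand[A=23 B=45 C=44] avail[A=23 B=43 C=44] open={R3}
Step 6: commit R3 -> on_hand[A=23 B=43 C=44] avail[A=23 B=43 C=44] open={}
Step 7: reserve R4 B 9 -> on_hand[A=23 B=43 C=44] avail[A=23 B=34 C=44] open={R4}
Step 8: reserve R5 B 4 -> on_hand[A=23 B=43 C=44] avail[A=23 B=30 C=44] open={R4,R5}
Step 9: commit R4 -> on_hand[A=23 B=34 C=44] avail[A=23 B=30 C=44] open={R5}
Step 10: reserve R6 C 6 -> on_hand[A=23 B=34 C=44] avail[A=23 B=30 C=38] open={R5,R6}
Step 11: reserve R7 C 3 -> on_hand[A=23 B=34 C=44] avail[A=23 B=30 C=35] open={R5,R6,R7}
Step 12: reserve R8 B 1 -> on_hand[A=23 B=34 C=44] avail[A=23 B=29 C=35] open={R5,R6,R7,R8}
Step 13: commit R7 -> on_hand[A=23 B=34 C=41] avail[A=23 B=29 C=35] open={R5,R6,R8}
Step 14: reserve R9 C 1 -> on_hand[A=23 B=34 C=41] avail[A=23 B=29 C=34] open={R5,R6,R8,R9}
Step 15: commit R6 -> on_hand[A=23 B=34 C=35] avail[A=23 B=29 C=34] open={R5,R8,R9}
Step 16: reserve R10 B 4 -> on_hand[A=23 B=34 C=35] avail[A=23 B=25 C=34] open={R10,R5,R8,R9}
Step 17: commit R5 -> on_hand[A=23 B=30 C=35] avail[A=23 B=25 C=34] open={R10,R8,R9}
Step 18: reserve R11 B 3 -> on_hand[A=23 B=30 C=35] avail[A=23 B=22 C=34] open={R10,R11,R8,R9}
Step 19: reserve R12 A 8 -> on_hand[A=23 B=30 C=35] avail[A=15 B=22 C=34] open={R10,R11,R12,R8,R9}

Answer: A: 15
B: 22
C: 34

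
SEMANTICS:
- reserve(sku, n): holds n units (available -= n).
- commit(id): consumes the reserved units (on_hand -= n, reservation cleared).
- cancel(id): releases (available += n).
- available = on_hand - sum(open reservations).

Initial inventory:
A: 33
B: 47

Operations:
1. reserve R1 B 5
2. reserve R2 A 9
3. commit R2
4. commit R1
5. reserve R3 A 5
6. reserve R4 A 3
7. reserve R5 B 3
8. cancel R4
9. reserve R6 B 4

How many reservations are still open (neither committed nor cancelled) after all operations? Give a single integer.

Answer: 3

Derivation:
Step 1: reserve R1 B 5 -> on_hand[A=33 B=47] avail[A=33 B=42] open={R1}
Step 2: reserve R2 A 9 -> on_hand[A=33 B=47] avail[A=24 B=42] open={R1,R2}
Step 3: commit R2 -> on_hand[A=24 B=47] avail[A=24 B=42] open={R1}
Step 4: commit R1 -> on_hand[A=24 B=42] avail[A=24 B=42] open={}
Step 5: reserve R3 A 5 -> on_hand[A=24 B=42] avail[A=19 B=42] open={R3}
Step 6: reserve R4 A 3 -> on_hand[A=24 B=42] avail[A=16 B=42] open={R3,R4}
Step 7: reserve R5 B 3 -> on_hand[A=24 B=42] avail[A=16 B=39] open={R3,R4,R5}
Step 8: cancel R4 -> on_hand[A=24 B=42] avail[A=19 B=39] open={R3,R5}
Step 9: reserve R6 B 4 -> on_hand[A=24 B=42] avail[A=19 B=35] open={R3,R5,R6}
Open reservations: ['R3', 'R5', 'R6'] -> 3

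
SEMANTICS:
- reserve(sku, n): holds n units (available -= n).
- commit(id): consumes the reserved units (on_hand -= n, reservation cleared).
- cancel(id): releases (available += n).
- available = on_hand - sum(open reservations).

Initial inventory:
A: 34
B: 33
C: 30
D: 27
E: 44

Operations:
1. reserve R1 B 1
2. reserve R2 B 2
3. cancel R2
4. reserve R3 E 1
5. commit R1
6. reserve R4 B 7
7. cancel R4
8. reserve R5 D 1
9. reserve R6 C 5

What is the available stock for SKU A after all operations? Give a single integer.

Step 1: reserve R1 B 1 -> on_hand[A=34 B=33 C=30 D=27 E=44] avail[A=34 B=32 C=30 D=27 E=44] open={R1}
Step 2: reserve R2 B 2 -> on_hand[A=34 B=33 C=30 D=27 E=44] avail[A=34 B=30 C=30 D=27 E=44] open={R1,R2}
Step 3: cancel R2 -> on_hand[A=34 B=33 C=30 D=27 E=44] avail[A=34 B=32 C=30 D=27 E=44] open={R1}
Step 4: reserve R3 E 1 -> on_hand[A=34 B=33 C=30 D=27 E=44] avail[A=34 B=32 C=30 D=27 E=43] open={R1,R3}
Step 5: commit R1 -> on_hand[A=34 B=32 C=30 D=27 E=44] avail[A=34 B=32 C=30 D=27 E=43] open={R3}
Step 6: reserve R4 B 7 -> on_hand[A=34 B=32 C=30 D=27 E=44] avail[A=34 B=25 C=30 D=27 E=43] open={R3,R4}
Step 7: cancel R4 -> on_hand[A=34 B=32 C=30 D=27 E=44] avail[A=34 B=32 C=30 D=27 E=43] open={R3}
Step 8: reserve R5 D 1 -> on_hand[A=34 B=32 C=30 D=27 E=44] avail[A=34 B=32 C=30 D=26 E=43] open={R3,R5}
Step 9: reserve R6 C 5 -> on_hand[A=34 B=32 C=30 D=27 E=44] avail[A=34 B=32 C=25 D=26 E=43] open={R3,R5,R6}
Final available[A] = 34

Answer: 34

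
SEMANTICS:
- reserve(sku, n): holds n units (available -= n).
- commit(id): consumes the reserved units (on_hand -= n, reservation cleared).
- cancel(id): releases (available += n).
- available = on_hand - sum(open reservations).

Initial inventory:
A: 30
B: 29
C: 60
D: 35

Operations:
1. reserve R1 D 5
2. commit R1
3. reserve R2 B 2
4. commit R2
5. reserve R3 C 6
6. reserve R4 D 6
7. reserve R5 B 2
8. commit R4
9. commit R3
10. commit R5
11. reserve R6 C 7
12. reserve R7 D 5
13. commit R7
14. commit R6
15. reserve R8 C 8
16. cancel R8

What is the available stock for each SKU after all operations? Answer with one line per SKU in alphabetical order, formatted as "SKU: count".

Step 1: reserve R1 D 5 -> on_hand[A=30 B=29 C=60 D=35] avail[A=30 B=29 C=60 D=30] open={R1}
Step 2: commit R1 -> on_hand[A=30 B=29 C=60 D=30] avail[A=30 B=29 C=60 D=30] open={}
Step 3: reserve R2 B 2 -> on_hand[A=30 B=29 C=60 D=30] avail[A=30 B=27 C=60 D=30] open={R2}
Step 4: commit R2 -> on_hand[A=30 B=27 C=60 D=30] avail[A=30 B=27 C=60 D=30] open={}
Step 5: reserve R3 C 6 -> on_hand[A=30 B=27 C=60 D=30] avail[A=30 B=27 C=54 D=30] open={R3}
Step 6: reserve R4 D 6 -> on_hand[A=30 B=27 C=60 D=30] avail[A=30 B=27 C=54 D=24] open={R3,R4}
Step 7: reserve R5 B 2 -> on_hand[A=30 B=27 C=60 D=30] avail[A=30 B=25 C=54 D=24] open={R3,R4,R5}
Step 8: commit R4 -> on_hand[A=30 B=27 C=60 D=24] avail[A=30 B=25 C=54 D=24] open={R3,R5}
Step 9: commit R3 -> on_hand[A=30 B=27 C=54 D=24] avail[A=30 B=25 C=54 D=24] open={R5}
Step 10: commit R5 -> on_hand[A=30 B=25 C=54 D=24] avail[A=30 B=25 C=54 D=24] open={}
Step 11: reserve R6 C 7 -> on_hand[A=30 B=25 C=54 D=24] avail[A=30 B=25 C=47 D=24] open={R6}
Step 12: reserve R7 D 5 -> on_hand[A=30 B=25 C=54 D=24] avail[A=30 B=25 C=47 D=19] open={R6,R7}
Step 13: commit R7 -> on_hand[A=30 B=25 C=54 D=19] avail[A=30 B=25 C=47 D=19] open={R6}
Step 14: commit R6 -> on_hand[A=30 B=25 C=47 D=19] avail[A=30 B=25 C=47 D=19] open={}
Step 15: reserve R8 C 8 -> on_hand[A=30 B=25 C=47 D=19] avail[A=30 B=25 C=39 D=19] open={R8}
Step 16: cancel R8 -> on_hand[A=30 B=25 C=47 D=19] avail[A=30 B=25 C=47 D=19] open={}

Answer: A: 30
B: 25
C: 47
D: 19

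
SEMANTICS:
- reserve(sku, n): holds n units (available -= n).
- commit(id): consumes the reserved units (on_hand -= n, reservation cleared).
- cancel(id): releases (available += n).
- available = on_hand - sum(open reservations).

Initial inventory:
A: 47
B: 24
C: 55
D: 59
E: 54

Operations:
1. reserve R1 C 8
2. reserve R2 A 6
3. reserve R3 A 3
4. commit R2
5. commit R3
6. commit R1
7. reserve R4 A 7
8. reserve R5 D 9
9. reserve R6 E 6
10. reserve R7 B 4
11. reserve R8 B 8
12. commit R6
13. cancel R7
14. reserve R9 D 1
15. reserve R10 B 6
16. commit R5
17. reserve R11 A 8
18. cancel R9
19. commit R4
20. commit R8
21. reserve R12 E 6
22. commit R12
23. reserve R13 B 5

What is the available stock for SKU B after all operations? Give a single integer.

Step 1: reserve R1 C 8 -> on_hand[A=47 B=24 C=55 D=59 E=54] avail[A=47 B=24 C=47 D=59 E=54] open={R1}
Step 2: reserve R2 A 6 -> on_hand[A=47 B=24 C=55 D=59 E=54] avail[A=41 B=24 C=47 D=59 E=54] open={R1,R2}
Step 3: reserve R3 A 3 -> on_hand[A=47 B=24 C=55 D=59 E=54] avail[A=38 B=24 C=47 D=59 E=54] open={R1,R2,R3}
Step 4: commit R2 -> on_hand[A=41 B=24 C=55 D=59 E=54] avail[A=38 B=24 C=47 D=59 E=54] open={R1,R3}
Step 5: commit R3 -> on_hand[A=38 B=24 C=55 D=59 E=54] avail[A=38 B=24 C=47 D=59 E=54] open={R1}
Step 6: commit R1 -> on_hand[A=38 B=24 C=47 D=59 E=54] avail[A=38 B=24 C=47 D=59 E=54] open={}
Step 7: reserve R4 A 7 -> on_hand[A=38 B=24 C=47 D=59 E=54] avail[A=31 B=24 C=47 D=59 E=54] open={R4}
Step 8: reserve R5 D 9 -> on_hand[A=38 B=24 C=47 D=59 E=54] avail[A=31 B=24 C=47 D=50 E=54] open={R4,R5}
Step 9: reserve R6 E 6 -> on_hand[A=38 B=24 C=47 D=59 E=54] avail[A=31 B=24 C=47 D=50 E=48] open={R4,R5,R6}
Step 10: reserve R7 B 4 -> on_hand[A=38 B=24 C=47 D=59 E=54] avail[A=31 B=20 C=47 D=50 E=48] open={R4,R5,R6,R7}
Step 11: reserve R8 B 8 -> on_hand[A=38 B=24 C=47 D=59 E=54] avail[A=31 B=12 C=47 D=50 E=48] open={R4,R5,R6,R7,R8}
Step 12: commit R6 -> on_hand[A=38 B=24 C=47 D=59 E=48] avail[A=31 B=12 C=47 D=50 E=48] open={R4,R5,R7,R8}
Step 13: cancel R7 -> on_hand[A=38 B=24 C=47 D=59 E=48] avail[A=31 B=16 C=47 D=50 E=48] open={R4,R5,R8}
Step 14: reserve R9 D 1 -> on_hand[A=38 B=24 C=47 D=59 E=48] avail[A=31 B=16 C=47 D=49 E=48] open={R4,R5,R8,R9}
Step 15: reserve R10 B 6 -> on_hand[A=38 B=24 C=47 D=59 E=48] avail[A=31 B=10 C=47 D=49 E=48] open={R10,R4,R5,R8,R9}
Step 16: commit R5 -> on_hand[A=38 B=24 C=47 D=50 E=48] avail[A=31 B=10 C=47 D=49 E=48] open={R10,R4,R8,R9}
Step 17: reserve R11 A 8 -> on_hand[A=38 B=24 C=47 D=50 E=48] avail[A=23 B=10 C=47 D=49 E=48] open={R10,R11,R4,R8,R9}
Step 18: cancel R9 -> on_hand[A=38 B=24 C=47 D=50 E=48] avail[A=23 B=10 C=47 D=50 E=48] open={R10,R11,R4,R8}
Step 19: commit R4 -> on_hand[A=31 B=24 C=47 D=50 E=48] avail[A=23 B=10 C=47 D=50 E=48] open={R10,R11,R8}
Step 20: commit R8 -> on_hand[A=31 B=16 C=47 D=50 E=48] avail[A=23 B=10 C=47 D=50 E=48] open={R10,R11}
Step 21: reserve R12 E 6 -> on_hand[A=31 B=16 C=47 D=50 E=48] avail[A=23 B=10 C=47 D=50 E=42] open={R10,R11,R12}
Step 22: commit R12 -> on_hand[A=31 B=16 C=47 D=50 E=42] avail[A=23 B=10 C=47 D=50 E=42] open={R10,R11}
Step 23: reserve R13 B 5 -> on_hand[A=31 B=16 C=47 D=50 E=42] avail[A=23 B=5 C=47 D=50 E=42] open={R10,R11,R13}
Final available[B] = 5

Answer: 5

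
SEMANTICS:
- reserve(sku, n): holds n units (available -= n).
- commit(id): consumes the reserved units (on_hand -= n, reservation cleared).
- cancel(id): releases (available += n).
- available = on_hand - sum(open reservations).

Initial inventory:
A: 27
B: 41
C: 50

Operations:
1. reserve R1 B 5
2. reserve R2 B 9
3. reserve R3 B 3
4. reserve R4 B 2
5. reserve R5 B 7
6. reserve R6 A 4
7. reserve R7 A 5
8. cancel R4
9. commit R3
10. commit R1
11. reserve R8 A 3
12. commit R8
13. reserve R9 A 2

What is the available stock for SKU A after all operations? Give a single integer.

Step 1: reserve R1 B 5 -> on_hand[A=27 B=41 C=50] avail[A=27 B=36 C=50] open={R1}
Step 2: reserve R2 B 9 -> on_hand[A=27 B=41 C=50] avail[A=27 B=27 C=50] open={R1,R2}
Step 3: reserve R3 B 3 -> on_hand[A=27 B=41 C=50] avail[A=27 B=24 C=50] open={R1,R2,R3}
Step 4: reserve R4 B 2 -> on_hand[A=27 B=41 C=50] avail[A=27 B=22 C=50] open={R1,R2,R3,R4}
Step 5: reserve R5 B 7 -> on_hand[A=27 B=41 C=50] avail[A=27 B=15 C=50] open={R1,R2,R3,R4,R5}
Step 6: reserve R6 A 4 -> on_hand[A=27 B=41 C=50] avail[A=23 B=15 C=50] open={R1,R2,R3,R4,R5,R6}
Step 7: reserve R7 A 5 -> on_hand[A=27 B=41 C=50] avail[A=18 B=15 C=50] open={R1,R2,R3,R4,R5,R6,R7}
Step 8: cancel R4 -> on_hand[A=27 B=41 C=50] avail[A=18 B=17 C=50] open={R1,R2,R3,R5,R6,R7}
Step 9: commit R3 -> on_hand[A=27 B=38 C=50] avail[A=18 B=17 C=50] open={R1,R2,R5,R6,R7}
Step 10: commit R1 -> on_hand[A=27 B=33 C=50] avail[A=18 B=17 C=50] open={R2,R5,R6,R7}
Step 11: reserve R8 A 3 -> on_hand[A=27 B=33 C=50] avail[A=15 B=17 C=50] open={R2,R5,R6,R7,R8}
Step 12: commit R8 -> on_hand[A=24 B=33 C=50] avail[A=15 B=17 C=50] open={R2,R5,R6,R7}
Step 13: reserve R9 A 2 -> on_hand[A=24 B=33 C=50] avail[A=13 B=17 C=50] open={R2,R5,R6,R7,R9}
Final available[A] = 13

Answer: 13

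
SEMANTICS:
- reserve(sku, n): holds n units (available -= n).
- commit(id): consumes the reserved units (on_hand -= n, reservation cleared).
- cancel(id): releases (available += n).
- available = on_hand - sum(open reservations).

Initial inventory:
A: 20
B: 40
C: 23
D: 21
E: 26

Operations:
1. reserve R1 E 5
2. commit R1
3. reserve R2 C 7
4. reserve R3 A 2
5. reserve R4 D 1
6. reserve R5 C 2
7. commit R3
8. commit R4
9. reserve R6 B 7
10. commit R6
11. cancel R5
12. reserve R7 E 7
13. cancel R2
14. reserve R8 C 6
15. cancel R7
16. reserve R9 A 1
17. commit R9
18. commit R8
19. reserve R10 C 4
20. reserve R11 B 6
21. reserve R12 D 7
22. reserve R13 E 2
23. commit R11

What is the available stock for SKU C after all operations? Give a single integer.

Answer: 13

Derivation:
Step 1: reserve R1 E 5 -> on_hand[A=20 B=40 C=23 D=21 E=26] avail[A=20 B=40 C=23 D=21 E=21] open={R1}
Step 2: commit R1 -> on_hand[A=20 B=40 C=23 D=21 E=21] avail[A=20 B=40 C=23 D=21 E=21] open={}
Step 3: reserve R2 C 7 -> on_hand[A=20 B=40 C=23 D=21 E=21] avail[A=20 B=40 C=16 D=21 E=21] open={R2}
Step 4: reserve R3 A 2 -> on_hand[A=20 B=40 C=23 D=21 E=21] avail[A=18 B=40 C=16 D=21 E=21] open={R2,R3}
Step 5: reserve R4 D 1 -> on_hand[A=20 B=40 C=23 D=21 E=21] avail[A=18 B=40 C=16 D=20 E=21] open={R2,R3,R4}
Step 6: reserve R5 C 2 -> on_hand[A=20 B=40 C=23 D=21 E=21] avail[A=18 B=40 C=14 D=20 E=21] open={R2,R3,R4,R5}
Step 7: commit R3 -> on_hand[A=18 B=40 C=23 D=21 E=21] avail[A=18 B=40 C=14 D=20 E=21] open={R2,R4,R5}
Step 8: commit R4 -> on_hand[A=18 B=40 C=23 D=20 E=21] avail[A=18 B=40 C=14 D=20 E=21] open={R2,R5}
Step 9: reserve R6 B 7 -> on_hand[A=18 B=40 C=23 D=20 E=21] avail[A=18 B=33 C=14 D=20 E=21] open={R2,R5,R6}
Step 10: commit R6 -> on_hand[A=18 B=33 C=23 D=20 E=21] avail[A=18 B=33 C=14 D=20 E=21] open={R2,R5}
Step 11: cancel R5 -> on_hand[A=18 B=33 C=23 D=20 E=21] avail[A=18 B=33 C=16 D=20 E=21] open={R2}
Step 12: reserve R7 E 7 -> on_hand[A=18 B=33 C=23 D=20 E=21] avail[A=18 B=33 C=16 D=20 E=14] open={R2,R7}
Step 13: cancel R2 -> on_hand[A=18 B=33 C=23 D=20 E=21] avail[A=18 B=33 C=23 D=20 E=14] open={R7}
Step 14: reserve R8 C 6 -> on_hand[A=18 B=33 C=23 D=20 E=21] avail[A=18 B=33 C=17 D=20 E=14] open={R7,R8}
Step 15: cancel R7 -> on_hand[A=18 B=33 C=23 D=20 E=21] avail[A=18 B=33 C=17 D=20 E=21] open={R8}
Step 16: reserve R9 A 1 -> on_hand[A=18 B=33 C=23 D=20 E=21] avail[A=17 B=33 C=17 D=20 E=21] open={R8,R9}
Step 17: commit R9 -> on_hand[A=17 B=33 C=23 D=20 E=21] avail[A=17 B=33 C=17 D=20 E=21] open={R8}
Step 18: commit R8 -> on_hand[A=17 B=33 C=17 D=20 E=21] avail[A=17 B=33 C=17 D=20 E=21] open={}
Step 19: reserve R10 C 4 -> on_hand[A=17 B=33 C=17 D=20 E=21] avail[A=17 B=33 C=13 D=20 E=21] open={R10}
Step 20: reserve R11 B 6 -> on_hand[A=17 B=33 C=17 D=20 E=21] avail[A=17 B=27 C=13 D=20 E=21] open={R10,R11}
Step 21: reserve R12 D 7 -> on_hand[A=17 B=33 C=17 D=20 E=21] avail[A=17 B=27 C=13 D=13 E=21] open={R10,R11,R12}
Step 22: reserve R13 E 2 -> on_hand[A=17 B=33 C=17 D=20 E=21] avail[A=17 B=27 C=13 D=13 E=19] open={R10,R11,R12,R13}
Step 23: commit R11 -> on_hand[A=17 B=27 C=17 D=20 E=21] avail[A=17 B=27 C=13 D=13 E=19] open={R10,R12,R13}
Final available[C] = 13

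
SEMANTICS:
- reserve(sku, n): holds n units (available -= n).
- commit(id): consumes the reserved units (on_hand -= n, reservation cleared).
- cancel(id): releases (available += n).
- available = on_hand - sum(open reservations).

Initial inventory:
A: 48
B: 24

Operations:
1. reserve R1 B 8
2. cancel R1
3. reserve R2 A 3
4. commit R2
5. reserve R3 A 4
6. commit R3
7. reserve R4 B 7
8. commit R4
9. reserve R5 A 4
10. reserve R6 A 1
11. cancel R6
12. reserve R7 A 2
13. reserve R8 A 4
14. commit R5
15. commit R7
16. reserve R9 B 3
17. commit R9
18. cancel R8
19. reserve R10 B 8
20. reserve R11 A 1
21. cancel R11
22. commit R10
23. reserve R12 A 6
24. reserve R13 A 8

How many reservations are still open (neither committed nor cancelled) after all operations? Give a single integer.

Step 1: reserve R1 B 8 -> on_hand[A=48 B=24] avail[A=48 B=16] open={R1}
Step 2: cancel R1 -> on_hand[A=48 B=24] avail[A=48 B=24] open={}
Step 3: reserve R2 A 3 -> on_hand[A=48 B=24] avail[A=45 B=24] open={R2}
Step 4: commit R2 -> on_hand[A=45 B=24] avail[A=45 B=24] open={}
Step 5: reserve R3 A 4 -> on_hand[A=45 B=24] avail[A=41 B=24] open={R3}
Step 6: commit R3 -> on_hand[A=41 B=24] avail[A=41 B=24] open={}
Step 7: reserve R4 B 7 -> on_hand[A=41 B=24] avail[A=41 B=17] open={R4}
Step 8: commit R4 -> on_hand[A=41 B=17] avail[A=41 B=17] open={}
Step 9: reserve R5 A 4 -> on_hand[A=41 B=17] avail[A=37 B=17] open={R5}
Step 10: reserve R6 A 1 -> on_hand[A=41 B=17] avail[A=36 B=17] open={R5,R6}
Step 11: cancel R6 -> on_hand[A=41 B=17] avail[A=37 B=17] open={R5}
Step 12: reserve R7 A 2 -> on_hand[A=41 B=17] avail[A=35 B=17] open={R5,R7}
Step 13: reserve R8 A 4 -> on_hand[A=41 B=17] avail[A=31 B=17] open={R5,R7,R8}
Step 14: commit R5 -> on_hand[A=37 B=17] avail[A=31 B=17] open={R7,R8}
Step 15: commit R7 -> on_hand[A=35 B=17] avail[A=31 B=17] open={R8}
Step 16: reserve R9 B 3 -> on_hand[A=35 B=17] avail[A=31 B=14] open={R8,R9}
Step 17: commit R9 -> on_hand[A=35 B=14] avail[A=31 B=14] open={R8}
Step 18: cancel R8 -> on_hand[A=35 B=14] avail[A=35 B=14] open={}
Step 19: reserve R10 B 8 -> on_hand[A=35 B=14] avail[A=35 B=6] open={R10}
Step 20: reserve R11 A 1 -> on_hand[A=35 B=14] avail[A=34 B=6] open={R10,R11}
Step 21: cancel R11 -> on_hand[A=35 B=14] avail[A=35 B=6] open={R10}
Step 22: commit R10 -> on_hand[A=35 B=6] avail[A=35 B=6] open={}
Step 23: reserve R12 A 6 -> on_hand[A=35 B=6] avail[A=29 B=6] open={R12}
Step 24: reserve R13 A 8 -> on_hand[A=35 B=6] avail[A=21 B=6] open={R12,R13}
Open reservations: ['R12', 'R13'] -> 2

Answer: 2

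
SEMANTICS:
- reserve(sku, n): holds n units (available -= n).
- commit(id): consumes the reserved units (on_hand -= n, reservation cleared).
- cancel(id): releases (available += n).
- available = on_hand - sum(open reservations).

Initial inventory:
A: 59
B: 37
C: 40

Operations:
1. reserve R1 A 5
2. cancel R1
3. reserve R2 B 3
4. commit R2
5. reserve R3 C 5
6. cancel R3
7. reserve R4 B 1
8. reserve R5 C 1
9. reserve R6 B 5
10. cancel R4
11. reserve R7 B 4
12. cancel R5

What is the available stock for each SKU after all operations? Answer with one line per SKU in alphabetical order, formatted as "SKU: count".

Step 1: reserve R1 A 5 -> on_hand[A=59 B=37 C=40] avail[A=54 B=37 C=40] open={R1}
Step 2: cancel R1 -> on_hand[A=59 B=37 C=40] avail[A=59 B=37 C=40] open={}
Step 3: reserve R2 B 3 -> on_hand[A=59 B=37 C=40] avail[A=59 B=34 C=40] open={R2}
Step 4: commit R2 -> on_hand[A=59 B=34 C=40] avail[A=59 B=34 C=40] open={}
Step 5: reserve R3 C 5 -> on_hand[A=59 B=34 C=40] avail[A=59 B=34 C=35] open={R3}
Step 6: cancel R3 -> on_hand[A=59 B=34 C=40] avail[A=59 B=34 C=40] open={}
Step 7: reserve R4 B 1 -> on_hand[A=59 B=34 C=40] avail[A=59 B=33 C=40] open={R4}
Step 8: reserve R5 C 1 -> on_hand[A=59 B=34 C=40] avail[A=59 B=33 C=39] open={R4,R5}
Step 9: reserve R6 B 5 -> on_hand[A=59 B=34 C=40] avail[A=59 B=28 C=39] open={R4,R5,R6}
Step 10: cancel R4 -> on_hand[A=59 B=34 C=40] avail[A=59 B=29 C=39] open={R5,R6}
Step 11: reserve R7 B 4 -> on_hand[A=59 B=34 C=40] avail[A=59 B=25 C=39] open={R5,R6,R7}
Step 12: cancel R5 -> on_hand[A=59 B=34 C=40] avail[A=59 B=25 C=40] open={R6,R7}

Answer: A: 59
B: 25
C: 40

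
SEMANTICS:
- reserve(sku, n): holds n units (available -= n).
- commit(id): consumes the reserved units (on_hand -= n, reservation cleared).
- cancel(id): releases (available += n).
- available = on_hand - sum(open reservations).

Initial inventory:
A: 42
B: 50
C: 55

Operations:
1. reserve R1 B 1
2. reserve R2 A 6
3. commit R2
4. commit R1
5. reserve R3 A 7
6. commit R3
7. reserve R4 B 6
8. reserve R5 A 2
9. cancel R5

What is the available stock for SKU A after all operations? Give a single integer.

Answer: 29

Derivation:
Step 1: reserve R1 B 1 -> on_hand[A=42 B=50 C=55] avail[A=42 B=49 C=55] open={R1}
Step 2: reserve R2 A 6 -> on_hand[A=42 B=50 C=55] avail[A=36 B=49 C=55] open={R1,R2}
Step 3: commit R2 -> on_hand[A=36 B=50 C=55] avail[A=36 B=49 C=55] open={R1}
Step 4: commit R1 -> on_hand[A=36 B=49 C=55] avail[A=36 B=49 C=55] open={}
Step 5: reserve R3 A 7 -> on_hand[A=36 B=49 C=55] avail[A=29 B=49 C=55] open={R3}
Step 6: commit R3 -> on_hand[A=29 B=49 C=55] avail[A=29 B=49 C=55] open={}
Step 7: reserve R4 B 6 -> on_hand[A=29 B=49 C=55] avail[A=29 B=43 C=55] open={R4}
Step 8: reserve R5 A 2 -> on_hand[A=29 B=49 C=55] avail[A=27 B=43 C=55] open={R4,R5}
Step 9: cancel R5 -> on_hand[A=29 B=49 C=55] avail[A=29 B=43 C=55] open={R4}
Final available[A] = 29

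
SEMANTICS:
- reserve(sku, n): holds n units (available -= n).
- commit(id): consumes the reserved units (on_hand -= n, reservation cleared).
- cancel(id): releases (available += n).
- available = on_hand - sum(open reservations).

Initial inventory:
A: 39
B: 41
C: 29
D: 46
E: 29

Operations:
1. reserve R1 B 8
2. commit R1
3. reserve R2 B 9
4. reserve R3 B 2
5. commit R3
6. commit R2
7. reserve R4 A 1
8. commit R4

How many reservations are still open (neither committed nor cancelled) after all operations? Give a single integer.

Answer: 0

Derivation:
Step 1: reserve R1 B 8 -> on_hand[A=39 B=41 C=29 D=46 E=29] avail[A=39 B=33 C=29 D=46 E=29] open={R1}
Step 2: commit R1 -> on_hand[A=39 B=33 C=29 D=46 E=29] avail[A=39 B=33 C=29 D=46 E=29] open={}
Step 3: reserve R2 B 9 -> on_hand[A=39 B=33 C=29 D=46 E=29] avail[A=39 B=24 C=29 D=46 E=29] open={R2}
Step 4: reserve R3 B 2 -> on_hand[A=39 B=33 C=29 D=46 E=29] avail[A=39 B=22 C=29 D=46 E=29] open={R2,R3}
Step 5: commit R3 -> on_hand[A=39 B=31 C=29 D=46 E=29] avail[A=39 B=22 C=29 D=46 E=29] open={R2}
Step 6: commit R2 -> on_hand[A=39 B=22 C=29 D=46 E=29] avail[A=39 B=22 C=29 D=46 E=29] open={}
Step 7: reserve R4 A 1 -> on_hand[A=39 B=22 C=29 D=46 E=29] avail[A=38 B=22 C=29 D=46 E=29] open={R4}
Step 8: commit R4 -> on_hand[A=38 B=22 C=29 D=46 E=29] avail[A=38 B=22 C=29 D=46 E=29] open={}
Open reservations: [] -> 0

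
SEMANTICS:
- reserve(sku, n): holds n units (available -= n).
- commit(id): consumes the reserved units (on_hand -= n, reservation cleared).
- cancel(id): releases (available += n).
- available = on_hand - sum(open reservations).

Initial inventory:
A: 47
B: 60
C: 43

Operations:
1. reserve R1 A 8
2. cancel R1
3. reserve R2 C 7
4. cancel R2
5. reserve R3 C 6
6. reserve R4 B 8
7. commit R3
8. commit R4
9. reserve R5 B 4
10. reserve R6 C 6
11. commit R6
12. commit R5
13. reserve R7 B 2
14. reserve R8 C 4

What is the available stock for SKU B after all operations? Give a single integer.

Answer: 46

Derivation:
Step 1: reserve R1 A 8 -> on_hand[A=47 B=60 C=43] avail[A=39 B=60 C=43] open={R1}
Step 2: cancel R1 -> on_hand[A=47 B=60 C=43] avail[A=47 B=60 C=43] open={}
Step 3: reserve R2 C 7 -> on_hand[A=47 B=60 C=43] avail[A=47 B=60 C=36] open={R2}
Step 4: cancel R2 -> on_hand[A=47 B=60 C=43] avail[A=47 B=60 C=43] open={}
Step 5: reserve R3 C 6 -> on_hand[A=47 B=60 C=43] avail[A=47 B=60 C=37] open={R3}
Step 6: reserve R4 B 8 -> on_hand[A=47 B=60 C=43] avail[A=47 B=52 C=37] open={R3,R4}
Step 7: commit R3 -> on_hand[A=47 B=60 C=37] avail[A=47 B=52 C=37] open={R4}
Step 8: commit R4 -> on_hand[A=47 B=52 C=37] avail[A=47 B=52 C=37] open={}
Step 9: reserve R5 B 4 -> on_hand[A=47 B=52 C=37] avail[A=47 B=48 C=37] open={R5}
Step 10: reserve R6 C 6 -> on_hand[A=47 B=52 C=37] avail[A=47 B=48 C=31] open={R5,R6}
Step 11: commit R6 -> on_hand[A=47 B=52 C=31] avail[A=47 B=48 C=31] open={R5}
Step 12: commit R5 -> on_hand[A=47 B=48 C=31] avail[A=47 B=48 C=31] open={}
Step 13: reserve R7 B 2 -> on_hand[A=47 B=48 C=31] avail[A=47 B=46 C=31] open={R7}
Step 14: reserve R8 C 4 -> on_hand[A=47 B=48 C=31] avail[A=47 B=46 C=27] open={R7,R8}
Final available[B] = 46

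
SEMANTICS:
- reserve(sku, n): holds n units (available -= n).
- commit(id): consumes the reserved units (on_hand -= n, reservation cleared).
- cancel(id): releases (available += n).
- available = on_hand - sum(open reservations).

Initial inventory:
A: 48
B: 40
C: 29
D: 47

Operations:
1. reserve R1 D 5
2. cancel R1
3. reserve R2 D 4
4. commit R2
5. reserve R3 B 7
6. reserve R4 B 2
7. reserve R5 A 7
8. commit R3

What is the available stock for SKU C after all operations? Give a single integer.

Step 1: reserve R1 D 5 -> on_hand[A=48 B=40 C=29 D=47] avail[A=48 B=40 C=29 D=42] open={R1}
Step 2: cancel R1 -> on_hand[A=48 B=40 C=29 D=47] avail[A=48 B=40 C=29 D=47] open={}
Step 3: reserve R2 D 4 -> on_hand[A=48 B=40 C=29 D=47] avail[A=48 B=40 C=29 D=43] open={R2}
Step 4: commit R2 -> on_hand[A=48 B=40 C=29 D=43] avail[A=48 B=40 C=29 D=43] open={}
Step 5: reserve R3 B 7 -> on_hand[A=48 B=40 C=29 D=43] avail[A=48 B=33 C=29 D=43] open={R3}
Step 6: reserve R4 B 2 -> on_hand[A=48 B=40 C=29 D=43] avail[A=48 B=31 C=29 D=43] open={R3,R4}
Step 7: reserve R5 A 7 -> on_hand[A=48 B=40 C=29 D=43] avail[A=41 B=31 C=29 D=43] open={R3,R4,R5}
Step 8: commit R3 -> on_hand[A=48 B=33 C=29 D=43] avail[A=41 B=31 C=29 D=43] open={R4,R5}
Final available[C] = 29

Answer: 29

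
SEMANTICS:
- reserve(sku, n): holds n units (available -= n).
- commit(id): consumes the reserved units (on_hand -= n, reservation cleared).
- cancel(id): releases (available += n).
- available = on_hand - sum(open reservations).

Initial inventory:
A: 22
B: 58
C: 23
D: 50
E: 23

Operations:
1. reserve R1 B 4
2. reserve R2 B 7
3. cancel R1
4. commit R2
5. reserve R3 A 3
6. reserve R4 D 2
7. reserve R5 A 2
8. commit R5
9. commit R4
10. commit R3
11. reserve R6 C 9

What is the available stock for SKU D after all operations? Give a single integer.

Answer: 48

Derivation:
Step 1: reserve R1 B 4 -> on_hand[A=22 B=58 C=23 D=50 E=23] avail[A=22 B=54 C=23 D=50 E=23] open={R1}
Step 2: reserve R2 B 7 -> on_hand[A=22 B=58 C=23 D=50 E=23] avail[A=22 B=47 C=23 D=50 E=23] open={R1,R2}
Step 3: cancel R1 -> on_hand[A=22 B=58 C=23 D=50 E=23] avail[A=22 B=51 C=23 D=50 E=23] open={R2}
Step 4: commit R2 -> on_hand[A=22 B=51 C=23 D=50 E=23] avail[A=22 B=51 C=23 D=50 E=23] open={}
Step 5: reserve R3 A 3 -> on_hand[A=22 B=51 C=23 D=50 E=23] avail[A=19 B=51 C=23 D=50 E=23] open={R3}
Step 6: reserve R4 D 2 -> on_hand[A=22 B=51 C=23 D=50 E=23] avail[A=19 B=51 C=23 D=48 E=23] open={R3,R4}
Step 7: reserve R5 A 2 -> on_hand[A=22 B=51 C=23 D=50 E=23] avail[A=17 B=51 C=23 D=48 E=23] open={R3,R4,R5}
Step 8: commit R5 -> on_hand[A=20 B=51 C=23 D=50 E=23] avail[A=17 B=51 C=23 D=48 E=23] open={R3,R4}
Step 9: commit R4 -> on_hand[A=20 B=51 C=23 D=48 E=23] avail[A=17 B=51 C=23 D=48 E=23] open={R3}
Step 10: commit R3 -> on_hand[A=17 B=51 C=23 D=48 E=23] avail[A=17 B=51 C=23 D=48 E=23] open={}
Step 11: reserve R6 C 9 -> on_hand[A=17 B=51 C=23 D=48 E=23] avail[A=17 B=51 C=14 D=48 E=23] open={R6}
Final available[D] = 48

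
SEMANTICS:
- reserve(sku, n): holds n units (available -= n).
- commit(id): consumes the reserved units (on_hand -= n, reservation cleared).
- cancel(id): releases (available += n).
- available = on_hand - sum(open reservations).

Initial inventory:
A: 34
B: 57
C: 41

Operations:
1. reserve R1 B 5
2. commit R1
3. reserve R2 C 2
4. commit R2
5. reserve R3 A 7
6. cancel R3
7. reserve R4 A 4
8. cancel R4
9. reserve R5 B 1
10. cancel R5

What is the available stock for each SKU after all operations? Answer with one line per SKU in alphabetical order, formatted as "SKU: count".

Answer: A: 34
B: 52
C: 39

Derivation:
Step 1: reserve R1 B 5 -> on_hand[A=34 B=57 C=41] avail[A=34 B=52 C=41] open={R1}
Step 2: commit R1 -> on_hand[A=34 B=52 C=41] avail[A=34 B=52 C=41] open={}
Step 3: reserve R2 C 2 -> on_hand[A=34 B=52 C=41] avail[A=34 B=52 C=39] open={R2}
Step 4: commit R2 -> on_hand[A=34 B=52 C=39] avail[A=34 B=52 C=39] open={}
Step 5: reserve R3 A 7 -> on_hand[A=34 B=52 C=39] avail[A=27 B=52 C=39] open={R3}
Step 6: cancel R3 -> on_hand[A=34 B=52 C=39] avail[A=34 B=52 C=39] open={}
Step 7: reserve R4 A 4 -> on_hand[A=34 B=52 C=39] avail[A=30 B=52 C=39] open={R4}
Step 8: cancel R4 -> on_hand[A=34 B=52 C=39] avail[A=34 B=52 C=39] open={}
Step 9: reserve R5 B 1 -> on_hand[A=34 B=52 C=39] avail[A=34 B=51 C=39] open={R5}
Step 10: cancel R5 -> on_hand[A=34 B=52 C=39] avail[A=34 B=52 C=39] open={}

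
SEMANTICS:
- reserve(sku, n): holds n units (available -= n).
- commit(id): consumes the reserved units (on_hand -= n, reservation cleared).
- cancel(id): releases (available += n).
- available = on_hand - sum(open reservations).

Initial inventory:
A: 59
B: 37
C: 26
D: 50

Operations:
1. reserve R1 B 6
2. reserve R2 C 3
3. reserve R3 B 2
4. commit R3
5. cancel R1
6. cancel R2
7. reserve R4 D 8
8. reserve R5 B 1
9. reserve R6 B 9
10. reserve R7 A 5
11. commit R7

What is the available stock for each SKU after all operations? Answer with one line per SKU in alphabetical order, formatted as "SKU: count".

Answer: A: 54
B: 25
C: 26
D: 42

Derivation:
Step 1: reserve R1 B 6 -> on_hand[A=59 B=37 C=26 D=50] avail[A=59 B=31 C=26 D=50] open={R1}
Step 2: reserve R2 C 3 -> on_hand[A=59 B=37 C=26 D=50] avail[A=59 B=31 C=23 D=50] open={R1,R2}
Step 3: reserve R3 B 2 -> on_hand[A=59 B=37 C=26 D=50] avail[A=59 B=29 C=23 D=50] open={R1,R2,R3}
Step 4: commit R3 -> on_hand[A=59 B=35 C=26 D=50] avail[A=59 B=29 C=23 D=50] open={R1,R2}
Step 5: cancel R1 -> on_hand[A=59 B=35 C=26 D=50] avail[A=59 B=35 C=23 D=50] open={R2}
Step 6: cancel R2 -> on_hand[A=59 B=35 C=26 D=50] avail[A=59 B=35 C=26 D=50] open={}
Step 7: reserve R4 D 8 -> on_hand[A=59 B=35 C=26 D=50] avail[A=59 B=35 C=26 D=42] open={R4}
Step 8: reserve R5 B 1 -> on_hand[A=59 B=35 C=26 D=50] avail[A=59 B=34 C=26 D=42] open={R4,R5}
Step 9: reserve R6 B 9 -> on_hand[A=59 B=35 C=26 D=50] avail[A=59 B=25 C=26 D=42] open={R4,R5,R6}
Step 10: reserve R7 A 5 -> on_hand[A=59 B=35 C=26 D=50] avail[A=54 B=25 C=26 D=42] open={R4,R5,R6,R7}
Step 11: commit R7 -> on_hand[A=54 B=35 C=26 D=50] avail[A=54 B=25 C=26 D=42] open={R4,R5,R6}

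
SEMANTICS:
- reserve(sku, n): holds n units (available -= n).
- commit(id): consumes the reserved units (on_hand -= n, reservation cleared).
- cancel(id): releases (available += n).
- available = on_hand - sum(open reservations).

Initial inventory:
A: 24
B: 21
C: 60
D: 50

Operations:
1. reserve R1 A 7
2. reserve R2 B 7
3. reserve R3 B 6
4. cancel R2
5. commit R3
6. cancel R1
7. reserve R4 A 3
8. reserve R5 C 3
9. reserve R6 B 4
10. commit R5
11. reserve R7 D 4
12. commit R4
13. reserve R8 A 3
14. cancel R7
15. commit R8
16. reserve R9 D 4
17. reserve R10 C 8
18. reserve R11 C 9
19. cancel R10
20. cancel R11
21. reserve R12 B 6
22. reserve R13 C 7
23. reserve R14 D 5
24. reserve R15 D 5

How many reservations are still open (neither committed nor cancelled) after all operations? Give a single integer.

Step 1: reserve R1 A 7 -> on_hand[A=24 B=21 C=60 D=50] avail[A=17 B=21 C=60 D=50] open={R1}
Step 2: reserve R2 B 7 -> on_hand[A=24 B=21 C=60 D=50] avail[A=17 B=14 C=60 D=50] open={R1,R2}
Step 3: reserve R3 B 6 -> on_hand[A=24 B=21 C=60 D=50] avail[A=17 B=8 C=60 D=50] open={R1,R2,R3}
Step 4: cancel R2 -> on_hand[A=24 B=21 C=60 D=50] avail[A=17 B=15 C=60 D=50] open={R1,R3}
Step 5: commit R3 -> on_hand[A=24 B=15 C=60 D=50] avail[A=17 B=15 C=60 D=50] open={R1}
Step 6: cancel R1 -> on_hand[A=24 B=15 C=60 D=50] avail[A=24 B=15 C=60 D=50] open={}
Step 7: reserve R4 A 3 -> on_hand[A=24 B=15 C=60 D=50] avail[A=21 B=15 C=60 D=50] open={R4}
Step 8: reserve R5 C 3 -> on_hand[A=24 B=15 C=60 D=50] avail[A=21 B=15 C=57 D=50] open={R4,R5}
Step 9: reserve R6 B 4 -> on_hand[A=24 B=15 C=60 D=50] avail[A=21 B=11 C=57 D=50] open={R4,R5,R6}
Step 10: commit R5 -> on_hand[A=24 B=15 C=57 D=50] avail[A=21 B=11 C=57 D=50] open={R4,R6}
Step 11: reserve R7 D 4 -> on_hand[A=24 B=15 C=57 D=50] avail[A=21 B=11 C=57 D=46] open={R4,R6,R7}
Step 12: commit R4 -> on_hand[A=21 B=15 C=57 D=50] avail[A=21 B=11 C=57 D=46] open={R6,R7}
Step 13: reserve R8 A 3 -> on_hand[A=21 B=15 C=57 D=50] avail[A=18 B=11 C=57 D=46] open={R6,R7,R8}
Step 14: cancel R7 -> on_hand[A=21 B=15 C=57 D=50] avail[A=18 B=11 C=57 D=50] open={R6,R8}
Step 15: commit R8 -> on_hand[A=18 B=15 C=57 D=50] avail[A=18 B=11 C=57 D=50] open={R6}
Step 16: reserve R9 D 4 -> on_hand[A=18 B=15 C=57 D=50] avail[A=18 B=11 C=57 D=46] open={R6,R9}
Step 17: reserve R10 C 8 -> on_hand[A=18 B=15 C=57 D=50] avail[A=18 B=11 C=49 D=46] open={R10,R6,R9}
Step 18: reserve R11 C 9 -> on_hand[A=18 B=15 C=57 D=50] avail[A=18 B=11 C=40 D=46] open={R10,R11,R6,R9}
Step 19: cancel R10 -> on_hand[A=18 B=15 C=57 D=50] avail[A=18 B=11 C=48 D=46] open={R11,R6,R9}
Step 20: cancel R11 -> on_hand[A=18 B=15 C=57 D=50] avail[A=18 B=11 C=57 D=46] open={R6,R9}
Step 21: reserve R12 B 6 -> on_hand[A=18 B=15 C=57 D=50] avail[A=18 B=5 C=57 D=46] open={R12,R6,R9}
Step 22: reserve R13 C 7 -> on_hand[A=18 B=15 C=57 D=50] avail[A=18 B=5 C=50 D=46] open={R12,R13,R6,R9}
Step 23: reserve R14 D 5 -> on_hand[A=18 B=15 C=57 D=50] avail[A=18 B=5 C=50 D=41] open={R12,R13,R14,R6,R9}
Step 24: reserve R15 D 5 -> on_hand[A=18 B=15 C=57 D=50] avail[A=18 B=5 C=50 D=36] open={R12,R13,R14,R15,R6,R9}
Open reservations: ['R12', 'R13', 'R14', 'R15', 'R6', 'R9'] -> 6

Answer: 6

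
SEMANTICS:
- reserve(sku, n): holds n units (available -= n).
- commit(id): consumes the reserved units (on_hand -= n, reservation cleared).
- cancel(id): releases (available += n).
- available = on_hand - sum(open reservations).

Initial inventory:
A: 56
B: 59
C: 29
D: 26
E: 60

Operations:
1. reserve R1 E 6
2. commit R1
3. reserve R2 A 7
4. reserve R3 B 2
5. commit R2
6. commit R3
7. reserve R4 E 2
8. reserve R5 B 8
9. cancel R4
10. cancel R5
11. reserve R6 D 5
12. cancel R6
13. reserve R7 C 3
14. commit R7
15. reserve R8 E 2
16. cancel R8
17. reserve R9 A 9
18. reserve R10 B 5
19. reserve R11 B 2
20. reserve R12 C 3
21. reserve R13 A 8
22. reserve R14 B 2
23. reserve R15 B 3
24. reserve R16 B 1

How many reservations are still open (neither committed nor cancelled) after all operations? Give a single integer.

Answer: 8

Derivation:
Step 1: reserve R1 E 6 -> on_hand[A=56 B=59 C=29 D=26 E=60] avail[A=56 B=59 C=29 D=26 E=54] open={R1}
Step 2: commit R1 -> on_hand[A=56 B=59 C=29 D=26 E=54] avail[A=56 B=59 C=29 D=26 E=54] open={}
Step 3: reserve R2 A 7 -> on_hand[A=56 B=59 C=29 D=26 E=54] avail[A=49 B=59 C=29 D=26 E=54] open={R2}
Step 4: reserve R3 B 2 -> on_hand[A=56 B=59 C=29 D=26 E=54] avail[A=49 B=57 C=29 D=26 E=54] open={R2,R3}
Step 5: commit R2 -> on_hand[A=49 B=59 C=29 D=26 E=54] avail[A=49 B=57 C=29 D=26 E=54] open={R3}
Step 6: commit R3 -> on_hand[A=49 B=57 C=29 D=26 E=54] avail[A=49 B=57 C=29 D=26 E=54] open={}
Step 7: reserve R4 E 2 -> on_hand[A=49 B=57 C=29 D=26 E=54] avail[A=49 B=57 C=29 D=26 E=52] open={R4}
Step 8: reserve R5 B 8 -> on_hand[A=49 B=57 C=29 D=26 E=54] avail[A=49 B=49 C=29 D=26 E=52] open={R4,R5}
Step 9: cancel R4 -> on_hand[A=49 B=57 C=29 D=26 E=54] avail[A=49 B=49 C=29 D=26 E=54] open={R5}
Step 10: cancel R5 -> on_hand[A=49 B=57 C=29 D=26 E=54] avail[A=49 B=57 C=29 D=26 E=54] open={}
Step 11: reserve R6 D 5 -> on_hand[A=49 B=57 C=29 D=26 E=54] avail[A=49 B=57 C=29 D=21 E=54] open={R6}
Step 12: cancel R6 -> on_hand[A=49 B=57 C=29 D=26 E=54] avail[A=49 B=57 C=29 D=26 E=54] open={}
Step 13: reserve R7 C 3 -> on_hand[A=49 B=57 C=29 D=26 E=54] avail[A=49 B=57 C=26 D=26 E=54] open={R7}
Step 14: commit R7 -> on_hand[A=49 B=57 C=26 D=26 E=54] avail[A=49 B=57 C=26 D=26 E=54] open={}
Step 15: reserve R8 E 2 -> on_hand[A=49 B=57 C=26 D=26 E=54] avail[A=49 B=57 C=26 D=26 E=52] open={R8}
Step 16: cancel R8 -> on_hand[A=49 B=57 C=26 D=26 E=54] avail[A=49 B=57 C=26 D=26 E=54] open={}
Step 17: reserve R9 A 9 -> on_hand[A=49 B=57 C=26 D=26 E=54] avail[A=40 B=57 C=26 D=26 E=54] open={R9}
Step 18: reserve R10 B 5 -> on_hand[A=49 B=57 C=26 D=26 E=54] avail[A=40 B=52 C=26 D=26 E=54] open={R10,R9}
Step 19: reserve R11 B 2 -> on_hand[A=49 B=57 C=26 D=26 E=54] avail[A=40 B=50 C=26 D=26 E=54] open={R10,R11,R9}
Step 20: reserve R12 C 3 -> on_hand[A=49 B=57 C=26 D=26 E=54] avail[A=40 B=50 C=23 D=26 E=54] open={R10,R11,R12,R9}
Step 21: reserve R13 A 8 -> on_hand[A=49 B=57 C=26 D=26 E=54] avail[A=32 B=50 C=23 D=26 E=54] open={R10,R11,R12,R13,R9}
Step 22: reserve R14 B 2 -> on_hand[A=49 B=57 C=26 D=26 E=54] avail[A=32 B=48 C=23 D=26 E=54] open={R10,R11,R12,R13,R14,R9}
Step 23: reserve R15 B 3 -> on_hand[A=49 B=57 C=26 D=26 E=54] avail[A=32 B=45 C=23 D=26 E=54] open={R10,R11,R12,R13,R14,R15,R9}
Step 24: reserve R16 B 1 -> on_hand[A=49 B=57 C=26 D=26 E=54] avail[A=32 B=44 C=23 D=26 E=54] open={R10,R11,R12,R13,R14,R15,R16,R9}
Open reservations: ['R10', 'R11', 'R12', 'R13', 'R14', 'R15', 'R16', 'R9'] -> 8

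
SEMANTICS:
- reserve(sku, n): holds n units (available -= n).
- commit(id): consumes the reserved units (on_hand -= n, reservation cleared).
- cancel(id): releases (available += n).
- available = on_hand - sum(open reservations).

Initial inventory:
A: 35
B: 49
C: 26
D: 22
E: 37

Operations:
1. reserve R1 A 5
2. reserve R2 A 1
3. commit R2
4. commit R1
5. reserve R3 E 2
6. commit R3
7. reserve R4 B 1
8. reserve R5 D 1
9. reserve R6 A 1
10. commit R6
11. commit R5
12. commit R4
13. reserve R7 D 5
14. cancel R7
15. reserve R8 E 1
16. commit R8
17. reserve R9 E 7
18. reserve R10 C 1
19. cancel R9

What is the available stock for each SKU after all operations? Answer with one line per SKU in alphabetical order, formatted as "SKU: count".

Step 1: reserve R1 A 5 -> on_hand[A=35 B=49 C=26 D=22 E=37] avail[A=30 B=49 C=26 D=22 E=37] open={R1}
Step 2: reserve R2 A 1 -> on_hand[A=35 B=49 C=26 D=22 E=37] avail[A=29 B=49 C=26 D=22 E=37] open={R1,R2}
Step 3: commit R2 -> on_hand[A=34 B=49 C=26 D=22 E=37] avail[A=29 B=49 C=26 D=22 E=37] open={R1}
Step 4: commit R1 -> on_hand[A=29 B=49 C=26 D=22 E=37] avail[A=29 B=49 C=26 D=22 E=37] open={}
Step 5: reserve R3 E 2 -> on_hand[A=29 B=49 C=26 D=22 E=37] avail[A=29 B=49 C=26 D=22 E=35] open={R3}
Step 6: commit R3 -> on_hand[A=29 B=49 C=26 D=22 E=35] avail[A=29 B=49 C=26 D=22 E=35] open={}
Step 7: reserve R4 B 1 -> on_hand[A=29 B=49 C=26 D=22 E=35] avail[A=29 B=48 C=26 D=22 E=35] open={R4}
Step 8: reserve R5 D 1 -> on_hand[A=29 B=49 C=26 D=22 E=35] avail[A=29 B=48 C=26 D=21 E=35] open={R4,R5}
Step 9: reserve R6 A 1 -> on_hand[A=29 B=49 C=26 D=22 E=35] avail[A=28 B=48 C=26 D=21 E=35] open={R4,R5,R6}
Step 10: commit R6 -> on_hand[A=28 B=49 C=26 D=22 E=35] avail[A=28 B=48 C=26 D=21 E=35] open={R4,R5}
Step 11: commit R5 -> on_hand[A=28 B=49 C=26 D=21 E=35] avail[A=28 B=48 C=26 D=21 E=35] open={R4}
Step 12: commit R4 -> on_hand[A=28 B=48 C=26 D=21 E=35] avail[A=28 B=48 C=26 D=21 E=35] open={}
Step 13: reserve R7 D 5 -> on_hand[A=28 B=48 C=26 D=21 E=35] avail[A=28 B=48 C=26 D=16 E=35] open={R7}
Step 14: cancel R7 -> on_hand[A=28 B=48 C=26 D=21 E=35] avail[A=28 B=48 C=26 D=21 E=35] open={}
Step 15: reserve R8 E 1 -> on_hand[A=28 B=48 C=26 D=21 E=35] avail[A=28 B=48 C=26 D=21 E=34] open={R8}
Step 16: commit R8 -> on_hand[A=28 B=48 C=26 D=21 E=34] avail[A=28 B=48 C=26 D=21 E=34] open={}
Step 17: reserve R9 E 7 -> on_hand[A=28 B=48 C=26 D=21 E=34] avail[A=28 B=48 C=26 D=21 E=27] open={R9}
Step 18: reserve R10 C 1 -> on_hand[A=28 B=48 C=26 D=21 E=34] avail[A=28 B=48 C=25 D=21 E=27] open={R10,R9}
Step 19: cancel R9 -> on_hand[A=28 B=48 C=26 D=21 E=34] avail[A=28 B=48 C=25 D=21 E=34] open={R10}

Answer: A: 28
B: 48
C: 25
D: 21
E: 34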